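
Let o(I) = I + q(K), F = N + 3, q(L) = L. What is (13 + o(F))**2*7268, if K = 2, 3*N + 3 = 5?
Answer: 22792448/9 ≈ 2.5325e+6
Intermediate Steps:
N = 2/3 (N = -1 + (1/3)*5 = -1 + 5/3 = 2/3 ≈ 0.66667)
F = 11/3 (F = 2/3 + 3 = 11/3 ≈ 3.6667)
o(I) = 2 + I (o(I) = I + 2 = 2 + I)
(13 + o(F))**2*7268 = (13 + (2 + 11/3))**2*7268 = (13 + 17/3)**2*7268 = (56/3)**2*7268 = (3136/9)*7268 = 22792448/9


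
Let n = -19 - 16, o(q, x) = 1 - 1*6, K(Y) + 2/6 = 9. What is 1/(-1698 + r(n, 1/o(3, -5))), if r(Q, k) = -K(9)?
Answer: -3/5120 ≈ -0.00058594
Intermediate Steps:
K(Y) = 26/3 (K(Y) = -⅓ + 9 = 26/3)
o(q, x) = -5 (o(q, x) = 1 - 6 = -5)
n = -35
r(Q, k) = -26/3 (r(Q, k) = -1*26/3 = -26/3)
1/(-1698 + r(n, 1/o(3, -5))) = 1/(-1698 - 26/3) = 1/(-5120/3) = -3/5120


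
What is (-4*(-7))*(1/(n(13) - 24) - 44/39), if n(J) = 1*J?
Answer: -14644/429 ≈ -34.135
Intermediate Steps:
n(J) = J
(-4*(-7))*(1/(n(13) - 24) - 44/39) = (-4*(-7))*(1/(13 - 24) - 44/39) = 28*(1/(-11) - 44*1/39) = 28*(-1/11 - 44/39) = 28*(-523/429) = -14644/429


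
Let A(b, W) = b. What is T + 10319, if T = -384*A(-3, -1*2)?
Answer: 11471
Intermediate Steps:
T = 1152 (T = -384*(-3) = 1152)
T + 10319 = 1152 + 10319 = 11471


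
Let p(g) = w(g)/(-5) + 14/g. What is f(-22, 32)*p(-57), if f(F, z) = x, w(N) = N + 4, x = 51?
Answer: 50167/95 ≈ 528.07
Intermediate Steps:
w(N) = 4 + N
f(F, z) = 51
p(g) = -⅘ + 14/g - g/5 (p(g) = (4 + g)/(-5) + 14/g = (4 + g)*(-⅕) + 14/g = (-⅘ - g/5) + 14/g = -⅘ + 14/g - g/5)
f(-22, 32)*p(-57) = 51*((⅕)*(70 - 1*(-57)*(4 - 57))/(-57)) = 51*((⅕)*(-1/57)*(70 - 1*(-57)*(-53))) = 51*((⅕)*(-1/57)*(70 - 3021)) = 51*((⅕)*(-1/57)*(-2951)) = 51*(2951/285) = 50167/95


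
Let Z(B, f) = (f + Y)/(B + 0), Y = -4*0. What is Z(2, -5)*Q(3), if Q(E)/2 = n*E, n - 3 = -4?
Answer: 15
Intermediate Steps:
n = -1 (n = 3 - 4 = -1)
Y = 0
Q(E) = -2*E (Q(E) = 2*(-E) = -2*E)
Z(B, f) = f/B (Z(B, f) = (f + 0)/(B + 0) = f/B)
Z(2, -5)*Q(3) = (-5/2)*(-2*3) = -5*½*(-6) = -5/2*(-6) = 15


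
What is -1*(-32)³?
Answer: 32768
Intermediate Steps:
-1*(-32)³ = -1*(-32768) = 32768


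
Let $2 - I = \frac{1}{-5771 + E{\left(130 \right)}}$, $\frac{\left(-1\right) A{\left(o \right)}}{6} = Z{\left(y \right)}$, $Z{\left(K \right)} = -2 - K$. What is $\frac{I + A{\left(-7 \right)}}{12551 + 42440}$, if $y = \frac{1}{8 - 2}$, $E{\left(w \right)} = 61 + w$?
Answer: $\frac{83701}{306849780} \approx 0.00027278$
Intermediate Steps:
$y = \frac{1}{6} \approx 0.16667$
$A{\left(o \right)} = 13$ ($A{\left(o \right)} = - 6 \left(-2 - \frac{1}{6}\right) = \left(-6\right) \left(- \frac{13}{6}\right) = 13$)
$I = \frac{11161}{5580}$ ($I = 2 - \frac{1}{-5771 + \left(61 + 130\right)} = 2 - \frac{1}{-5771 + 191} = 2 - \frac{1}{-5580} = 2 - - \frac{1}{5580} = 2 + \frac{1}{5580} = \frac{11161}{5580} \approx 2.0002$)
$\frac{I + A{\left(-7 \right)}}{12551 + 42440} = \frac{\frac{11161}{5580} + 13}{12551 + 42440} = \frac{83701}{5580 \cdot 54991} = \frac{83701}{5580} \cdot \frac{1}{54991} = \frac{83701}{306849780}$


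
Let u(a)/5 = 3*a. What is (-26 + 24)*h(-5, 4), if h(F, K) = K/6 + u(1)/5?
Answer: -22/3 ≈ -7.3333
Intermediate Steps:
u(a) = 15*a (u(a) = 5*(3*a) = 15*a)
h(F, K) = 3 + K/6 (h(F, K) = K/6 + (15*1)/5 = K*(⅙) + 15*(⅕) = K/6 + 3 = 3 + K/6)
(-26 + 24)*h(-5, 4) = (-26 + 24)*(3 + (⅙)*4) = -2*(3 + ⅔) = -2*11/3 = -22/3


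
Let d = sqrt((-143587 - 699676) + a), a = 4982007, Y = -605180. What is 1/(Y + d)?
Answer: -151295/91559673414 - sqrt(1034686)/183119346828 ≈ -1.6580e-6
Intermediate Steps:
d = 2*sqrt(1034686) (d = sqrt((-143587 - 699676) + 4982007) = sqrt(-843263 + 4982007) = sqrt(4138744) = 2*sqrt(1034686) ≈ 2034.4)
1/(Y + d) = 1/(-605180 + 2*sqrt(1034686))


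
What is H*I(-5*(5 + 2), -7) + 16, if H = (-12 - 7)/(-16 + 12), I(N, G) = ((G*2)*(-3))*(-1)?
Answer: -367/2 ≈ -183.50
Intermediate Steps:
I(N, G) = 6*G (I(N, G) = ((2*G)*(-3))*(-1) = -6*G*(-1) = 6*G)
H = 19/4 (H = -19/(-4) = -19*(-¼) = 19/4 ≈ 4.7500)
H*I(-5*(5 + 2), -7) + 16 = 19*(6*(-7))/4 + 16 = (19/4)*(-42) + 16 = -399/2 + 16 = -367/2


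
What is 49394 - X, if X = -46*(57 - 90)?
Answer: 47876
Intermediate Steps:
X = 1518 (X = -46*(-33) = 1518)
49394 - X = 49394 - 1*1518 = 49394 - 1518 = 47876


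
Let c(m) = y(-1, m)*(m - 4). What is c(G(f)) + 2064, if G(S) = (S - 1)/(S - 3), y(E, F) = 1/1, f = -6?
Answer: 18547/9 ≈ 2060.8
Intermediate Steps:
y(E, F) = 1 (y(E, F) = 1*1 = 1)
G(S) = (-1 + S)/(-3 + S)
c(m) = -4 + m (c(m) = 1*(m - 4) = 1*(-4 + m) = -4 + m)
c(G(f)) + 2064 = (-4 + (-1 - 6)/(-3 - 6)) + 2064 = (-4 - 7/(-9)) + 2064 = (-4 - ⅑*(-7)) + 2064 = (-4 + 7/9) + 2064 = -29/9 + 2064 = 18547/9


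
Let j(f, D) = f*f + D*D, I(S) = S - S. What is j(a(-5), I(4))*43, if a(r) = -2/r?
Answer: 172/25 ≈ 6.8800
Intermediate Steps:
I(S) = 0
j(f, D) = D**2 + f**2 (j(f, D) = f**2 + D**2 = D**2 + f**2)
j(a(-5), I(4))*43 = (0**2 + (-2/(-5))**2)*43 = (0 + (-2*(-1/5))**2)*43 = (0 + (2/5)**2)*43 = (0 + 4/25)*43 = (4/25)*43 = 172/25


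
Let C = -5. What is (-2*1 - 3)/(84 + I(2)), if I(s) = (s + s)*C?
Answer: -5/64 ≈ -0.078125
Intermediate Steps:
I(s) = -10*s (I(s) = (s + s)*(-5) = (2*s)*(-5) = -10*s)
(-2*1 - 3)/(84 + I(2)) = (-2*1 - 3)/(84 - 10*2) = (-2 - 3)/(84 - 20) = -5/64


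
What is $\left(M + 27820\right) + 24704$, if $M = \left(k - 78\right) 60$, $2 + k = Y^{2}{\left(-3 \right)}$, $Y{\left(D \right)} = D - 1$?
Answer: $48684$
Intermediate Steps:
$Y{\left(D \right)} = -1 + D$ ($Y{\left(D \right)} = D - 1 = -1 + D$)
$k = 14$ ($k = -2 + \left(-1 - 3\right)^{2} = -2 + \left(-4\right)^{2} = -2 + 16 = 14$)
$M = -3840$ ($M = \left(14 - 78\right) 60 = \left(-64\right) 60 = -3840$)
$\left(M + 27820\right) + 24704 = \left(-3840 + 27820\right) + 24704 = 23980 + 24704 = 48684$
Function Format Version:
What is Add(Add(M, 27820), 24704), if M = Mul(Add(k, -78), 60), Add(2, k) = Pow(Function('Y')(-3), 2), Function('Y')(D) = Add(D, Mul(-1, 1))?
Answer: 48684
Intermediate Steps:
Function('Y')(D) = Add(-1, D) (Function('Y')(D) = Add(D, -1) = Add(-1, D))
k = 14 (k = Add(-2, Pow(Add(-1, -3), 2)) = Add(-2, Pow(-4, 2)) = Add(-2, 16) = 14)
M = -3840 (M = Mul(Add(14, -78), 60) = Mul(-64, 60) = -3840)
Add(Add(M, 27820), 24704) = Add(Add(-3840, 27820), 24704) = Add(23980, 24704) = 48684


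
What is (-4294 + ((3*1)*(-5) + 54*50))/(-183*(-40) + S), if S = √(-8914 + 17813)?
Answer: -11777880/53573501 + 1609*√8899/53573501 ≈ -0.21701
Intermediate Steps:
S = √8899 ≈ 94.334
(-4294 + ((3*1)*(-5) + 54*50))/(-183*(-40) + S) = (-4294 + ((3*1)*(-5) + 54*50))/(-183*(-40) + √8899) = (-4294 + (3*(-5) + 2700))/(7320 + √8899) = (-4294 + (-15 + 2700))/(7320 + √8899) = (-4294 + 2685)/(7320 + √8899) = -1609/(7320 + √8899)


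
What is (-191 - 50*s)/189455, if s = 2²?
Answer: -391/189455 ≈ -0.0020638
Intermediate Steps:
s = 4
(-191 - 50*s)/189455 = (-191 - 50*4)/189455 = (-191 - 200)*(1/189455) = -391*1/189455 = -391/189455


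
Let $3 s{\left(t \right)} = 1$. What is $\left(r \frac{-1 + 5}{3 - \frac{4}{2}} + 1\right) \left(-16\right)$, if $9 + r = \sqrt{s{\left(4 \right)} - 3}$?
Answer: $560 - \frac{128 i \sqrt{6}}{3} \approx 560.0 - 104.51 i$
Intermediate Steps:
$s{\left(t \right)} = \frac{1}{3}$ ($s{\left(t \right)} = \frac{1}{3} \cdot 1 = \frac{1}{3}$)
$r = -9 + \frac{2 i \sqrt{6}}{3}$ ($r = -9 + \sqrt{\frac{1}{3} - 3} = -9 + \sqrt{- \frac{8}{3}} = -9 + \frac{2 i \sqrt{6}}{3} \approx -9.0 + 1.633 i$)
$\left(r \frac{-1 + 5}{3 - \frac{4}{2}} + 1\right) \left(-16\right) = \left(\left(-9 + \frac{2 i \sqrt{6}}{3}\right) \frac{-1 + 5}{3 - \frac{4}{2}} + 1\right) \left(-16\right) = \left(\left(-9 + \frac{2 i \sqrt{6}}{3}\right) \frac{4}{3 - 2} + 1\right) \left(-16\right) = \left(\left(-9 + \frac{2 i \sqrt{6}}{3}\right) \frac{4}{1} + 1\right) \left(-16\right) = \left(\left(-9 + \frac{2 i \sqrt{6}}{3}\right) 4 \cdot 1 + 1\right) \left(-16\right) = \left(\left(-9 + \frac{2 i \sqrt{6}}{3}\right) 4 + 1\right) \left(-16\right) = \left(\left(-36 + \frac{8 i \sqrt{6}}{3}\right) + 1\right) \left(-16\right) = \left(-35 + \frac{8 i \sqrt{6}}{3}\right) \left(-16\right) = 560 - \frac{128 i \sqrt{6}}{3}$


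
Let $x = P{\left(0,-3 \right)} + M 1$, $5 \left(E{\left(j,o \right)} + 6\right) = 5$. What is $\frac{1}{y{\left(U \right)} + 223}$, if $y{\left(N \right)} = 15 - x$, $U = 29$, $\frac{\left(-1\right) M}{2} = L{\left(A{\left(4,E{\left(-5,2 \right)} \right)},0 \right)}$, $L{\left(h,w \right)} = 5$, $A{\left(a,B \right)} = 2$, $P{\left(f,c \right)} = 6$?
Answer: $\frac{1}{242} \approx 0.0041322$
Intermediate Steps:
$E{\left(j,o \right)} = -5$ ($E{\left(j,o \right)} = -6 + \frac{1}{5} \cdot 5 = -6 + 1 = -5$)
$M = -10$ ($M = \left(-2\right) 5 = -10$)
$x = -4$ ($x = 6 - 10 = -4$)
$y{\left(N \right)} = 19$ ($y{\left(N \right)} = 15 - -4 = 15 + 4 = 19$)
$\frac{1}{y{\left(U \right)} + 223} = \frac{1}{19 + 223} = \frac{1}{242}$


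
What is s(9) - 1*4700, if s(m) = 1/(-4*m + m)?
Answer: -126901/27 ≈ -4700.0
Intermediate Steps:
s(m) = -1/(3*m) (s(m) = 1/(-3*m) = -1/(3*m))
s(9) - 1*4700 = -⅓/9 - 1*4700 = -⅓*⅑ - 4700 = -1/27 - 4700 = -126901/27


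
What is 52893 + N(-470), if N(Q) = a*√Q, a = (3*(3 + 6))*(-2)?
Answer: 52893 - 54*I*√470 ≈ 52893.0 - 1170.7*I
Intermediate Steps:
a = -54 (a = (3*9)*(-2) = 27*(-2) = -54)
N(Q) = -54*√Q
52893 + N(-470) = 52893 - 54*I*√470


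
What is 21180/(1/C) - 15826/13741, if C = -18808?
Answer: -5473774634866/13741 ≈ -3.9835e+8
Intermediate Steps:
21180/(1/C) - 15826/13741 = 21180/(1/(-18808)) - 15826/13741 = 21180/(-1/18808) - 15826*1/13741 = 21180*(-18808) - 15826/13741 = -398353440 - 15826/13741 = -5473774634866/13741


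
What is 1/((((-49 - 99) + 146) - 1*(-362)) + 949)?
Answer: 1/1309 ≈ 0.00076394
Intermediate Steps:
1/((((-49 - 99) + 146) - 1*(-362)) + 949) = 1/(((-148 + 146) + 362) + 949) = 1/((-2 + 362) + 949) = 1/(360 + 949) = 1/1309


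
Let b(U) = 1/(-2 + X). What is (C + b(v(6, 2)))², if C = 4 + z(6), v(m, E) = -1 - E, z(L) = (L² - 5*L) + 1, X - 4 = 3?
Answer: 3136/25 ≈ 125.44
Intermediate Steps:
X = 7 (X = 4 + 3 = 7)
z(L) = 1 + L² - 5*L
b(U) = ⅕ (b(U) = 1/(-2 + 7) = 1/5 = ⅕)
C = 11 (C = 4 + (1 + 6² - 5*6) = 4 + (1 + 36 - 30) = 4 + 7 = 11)
(C + b(v(6, 2)))² = (11 + ⅕)² = (56/5)² = 3136/25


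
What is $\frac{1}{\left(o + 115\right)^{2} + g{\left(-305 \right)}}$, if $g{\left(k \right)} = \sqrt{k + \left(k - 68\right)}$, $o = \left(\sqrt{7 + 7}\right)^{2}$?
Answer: $\frac{5547}{92307853} - \frac{i \sqrt{678}}{276923559} \approx 6.0092 \cdot 10^{-5} - 9.4028 \cdot 10^{-8} i$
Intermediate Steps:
$o = 14$ ($o = \left(\sqrt{14}\right)^{2} = 14$)
$g{\left(k \right)} = \sqrt{-68 + 2 k}$ ($g{\left(k \right)} = \sqrt{k + \left(k - 68\right)} = \sqrt{k + \left(-68 + k\right)} = \sqrt{-68 + 2 k}$)
$\frac{1}{\left(o + 115\right)^{2} + g{\left(-305 \right)}} = \frac{1}{\left(14 + 115\right)^{2} + \sqrt{-68 + 2 \left(-305\right)}} = \frac{1}{129^{2} + \sqrt{-68 - 610}} = \frac{1}{16641 + \sqrt{-678}} = \frac{1}{16641 + i \sqrt{678}}$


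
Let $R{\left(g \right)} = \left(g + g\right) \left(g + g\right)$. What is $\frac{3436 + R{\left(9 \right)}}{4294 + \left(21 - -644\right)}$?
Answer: $\frac{3760}{4959} \approx 0.75822$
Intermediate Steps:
$R{\left(g \right)} = 4 g^{2}$ ($R{\left(g \right)} = 2 g 2 g = 4 g^{2}$)
$\frac{3436 + R{\left(9 \right)}}{4294 + \left(21 - -644\right)} = \frac{3436 + 4 \cdot 9^{2}}{4294 + \left(21 - -644\right)} = \frac{3436 + 4 \cdot 81}{4294 + \left(21 + 644\right)} = \frac{3436 + 324}{4294 + 665} = \frac{3760}{4959}$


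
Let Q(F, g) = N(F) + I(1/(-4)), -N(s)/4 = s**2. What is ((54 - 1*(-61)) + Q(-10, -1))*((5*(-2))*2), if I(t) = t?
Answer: 5705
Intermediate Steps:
N(s) = -4*s**2
Q(F, g) = -1/4 - 4*F**2 (Q(F, g) = -4*F**2 + 1/(-4) = -4*F**2 - 1/4 = -1/4 - 4*F**2)
((54 - 1*(-61)) + Q(-10, -1))*((5*(-2))*2) = ((54 - 1*(-61)) + (-1/4 - 4*(-10)**2))*((5*(-2))*2) = ((54 + 61) + (-1/4 - 4*100))*(-10*2) = (115 + (-1/4 - 400))*(-20) = (115 - 1601/4)*(-20) = -1141/4*(-20) = 5705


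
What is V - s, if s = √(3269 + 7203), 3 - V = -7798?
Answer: 7801 - 2*√2618 ≈ 7698.7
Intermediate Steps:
V = 7801 (V = 3 - 1*(-7798) = 3 + 7798 = 7801)
s = 2*√2618 (s = √10472 = 2*√2618 ≈ 102.33)
V - s = 7801 - 2*√2618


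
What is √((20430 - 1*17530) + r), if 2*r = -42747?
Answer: I*√73894/2 ≈ 135.92*I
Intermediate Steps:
r = -42747/2 (r = (½)*(-42747) = -42747/2 ≈ -21374.)
√((20430 - 1*17530) + r) = √((20430 - 1*17530) - 42747/2) = √((20430 - 17530) - 42747/2) = √(2900 - 42747/2) = √(-36947/2) = I*√73894/2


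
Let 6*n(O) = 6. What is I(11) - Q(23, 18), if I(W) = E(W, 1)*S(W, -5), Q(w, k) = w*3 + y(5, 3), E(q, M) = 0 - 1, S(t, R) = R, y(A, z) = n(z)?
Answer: -65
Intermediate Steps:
n(O) = 1 (n(O) = (⅙)*6 = 1)
y(A, z) = 1
E(q, M) = -1
Q(w, k) = 1 + 3*w (Q(w, k) = w*3 + 1 = 3*w + 1 = 1 + 3*w)
I(W) = 5 (I(W) = -1*(-5) = 5)
I(11) - Q(23, 18) = 5 - (1 + 3*23) = 5 - (1 + 69) = 5 - 1*70 = 5 - 70 = -65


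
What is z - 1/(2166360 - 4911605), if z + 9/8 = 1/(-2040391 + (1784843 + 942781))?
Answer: -16979579153941/15092983656680 ≈ -1.1250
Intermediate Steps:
z = -6185089/5497864 (z = -9/8 + 1/(-2040391 + (1784843 + 942781)) = -9/8 + 1/(-2040391 + 2727624) = -9/8 + 1/687233 = -6185089/5497864 ≈ -1.1250)
z - 1/(2166360 - 4911605) = -6185089/5497864 - 1/(2166360 - 4911605) = -6185089/5497864 - 1/(-2745245) = -6185089/5497864 - 1*(-1/2745245) = -6185089/5497864 + 1/2745245 = -16979579153941/15092983656680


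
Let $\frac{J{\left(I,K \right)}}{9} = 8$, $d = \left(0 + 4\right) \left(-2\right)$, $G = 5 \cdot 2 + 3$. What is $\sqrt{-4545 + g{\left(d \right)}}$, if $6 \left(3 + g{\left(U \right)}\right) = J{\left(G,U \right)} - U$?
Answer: $\frac{2 i \sqrt{10203}}{3} \approx 67.34 i$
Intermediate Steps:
$G = 13$ ($G = 10 + 3 = 13$)
$d = -8$ ($d = 4 \left(-2\right) = -8$)
$J{\left(I,K \right)} = 72$ ($J{\left(I,K \right)} = 9 \cdot 8 = 72$)
$g{\left(U \right)} = 9 - \frac{U}{6}$ ($g{\left(U \right)} = -3 + \frac{72 - U}{6} = -3 - \left(-12 + \frac{U}{6}\right) = 9 - \frac{U}{6}$)
$\sqrt{-4545 + g{\left(d \right)}} = \sqrt{-4545 + \left(9 - - \frac{4}{3}\right)} = \sqrt{-4545 + \left(9 + \frac{4}{3}\right)} = \sqrt{-4545 + \frac{31}{3}} = \sqrt{- \frac{13604}{3}} = \frac{2 i \sqrt{10203}}{3}$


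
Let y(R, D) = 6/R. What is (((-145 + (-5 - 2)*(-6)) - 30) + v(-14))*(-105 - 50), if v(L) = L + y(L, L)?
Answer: 159960/7 ≈ 22851.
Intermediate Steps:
v(L) = L + 6/L
(((-145 + (-5 - 2)*(-6)) - 30) + v(-14))*(-105 - 50) = (((-145 + (-5 - 2)*(-6)) - 30) + (-14 + 6/(-14)))*(-105 - 50) = (((-145 - 7*(-6)) - 30) + (-14 + 6*(-1/14)))*(-155) = (((-145 + 42) - 30) + (-14 - 3/7))*(-155) = ((-103 - 30) - 101/7)*(-155) = (-133 - 101/7)*(-155) = -1032/7*(-155) = 159960/7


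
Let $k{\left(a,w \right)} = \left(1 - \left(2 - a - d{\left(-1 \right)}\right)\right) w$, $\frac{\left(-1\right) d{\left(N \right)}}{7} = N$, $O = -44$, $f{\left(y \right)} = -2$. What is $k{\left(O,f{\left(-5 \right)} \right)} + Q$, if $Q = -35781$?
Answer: $-35705$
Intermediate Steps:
$d{\left(N \right)} = - 7 N$
$k{\left(a,w \right)} = w \left(6 + a\right)$ ($k{\left(a,w \right)} = \left(1 + \left(\left(a - -7\right) - 2\right)\right) w = \left(1 + \left(\left(a + 7\right) - 2\right)\right) w = \left(1 + \left(\left(7 + a\right) - 2\right)\right) w = \left(1 + \left(5 + a\right)\right) w = \left(6 + a\right) w = w \left(6 + a\right)$)
$k{\left(O,f{\left(-5 \right)} \right)} + Q = - 2 \left(6 - 44\right) - 35781 = \left(-2\right) \left(-38\right) - 35781 = 76 - 35781 = -35705$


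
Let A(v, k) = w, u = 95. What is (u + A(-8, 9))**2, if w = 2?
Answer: 9409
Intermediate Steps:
A(v, k) = 2
(u + A(-8, 9))**2 = (95 + 2)**2 = 97**2 = 9409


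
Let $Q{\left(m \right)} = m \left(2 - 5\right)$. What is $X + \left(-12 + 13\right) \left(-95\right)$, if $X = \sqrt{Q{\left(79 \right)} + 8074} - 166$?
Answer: $-261 + \sqrt{7837} \approx -172.47$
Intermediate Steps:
$Q{\left(m \right)} = - 3 m$ ($Q{\left(m \right)} = m \left(-3\right) = - 3 m$)
$X = -166 + \sqrt{7837}$ ($X = \sqrt{\left(-3\right) 79 + 8074} - 166 = \sqrt{-237 + 8074} - 166 = \sqrt{7837} - 166 = -166 + \sqrt{7837} \approx -77.473$)
$X + \left(-12 + 13\right) \left(-95\right) = \left(-166 + \sqrt{7837}\right) + \left(-12 + 13\right) \left(-95\right) = \left(-166 + \sqrt{7837}\right) + 1 \left(-95\right) = \left(-166 + \sqrt{7837}\right) - 95 = -261 + \sqrt{7837}$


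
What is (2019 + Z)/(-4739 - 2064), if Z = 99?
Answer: -2118/6803 ≈ -0.31133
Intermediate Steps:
(2019 + Z)/(-4739 - 2064) = (2019 + 99)/(-4739 - 2064) = 2118/(-6803) = 2118*(-1/6803) = -2118/6803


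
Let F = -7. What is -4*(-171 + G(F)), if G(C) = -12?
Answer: 732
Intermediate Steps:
-4*(-171 + G(F)) = -4*(-171 - 12) = -4*(-183) = 732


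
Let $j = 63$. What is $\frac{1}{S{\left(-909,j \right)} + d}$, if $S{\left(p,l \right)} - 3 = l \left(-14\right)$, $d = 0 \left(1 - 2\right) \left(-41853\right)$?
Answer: $- \frac{1}{879} \approx -0.0011377$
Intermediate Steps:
$d = 0$ ($d = 0 \left(-1\right) \left(-41853\right) = 0 \left(-41853\right) = 0$)
$S{\left(p,l \right)} = 3 - 14 l$ ($S{\left(p,l \right)} = 3 + l \left(-14\right) = 3 - 14 l$)
$\frac{1}{S{\left(-909,j \right)} + d} = \frac{1}{\left(3 - 882\right) + 0} = \frac{1}{-879 + 0} = \frac{1}{-879} = - \frac{1}{879}$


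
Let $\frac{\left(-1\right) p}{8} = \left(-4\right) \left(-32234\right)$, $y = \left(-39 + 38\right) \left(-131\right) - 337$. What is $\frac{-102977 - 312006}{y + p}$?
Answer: $\frac{414983}{1031694} \approx 0.40223$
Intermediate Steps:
$y = -206$ ($y = \left(-1\right) \left(-131\right) - 337 = 131 - 337 = -206$)
$p = -1031488$ ($p = - 8 \left(\left(-4\right) \left(-32234\right)\right) = \left(-8\right) 128936 = -1031488$)
$\frac{-102977 - 312006}{y + p} = \frac{-102977 - 312006}{-206 - 1031488} = - \frac{414983}{-1031694} = \left(-414983\right) \left(- \frac{1}{1031694}\right) = \frac{414983}{1031694}$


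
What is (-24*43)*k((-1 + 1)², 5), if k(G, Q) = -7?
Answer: 7224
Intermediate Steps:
(-24*43)*k((-1 + 1)², 5) = -24*43*(-7) = -1032*(-7) = 7224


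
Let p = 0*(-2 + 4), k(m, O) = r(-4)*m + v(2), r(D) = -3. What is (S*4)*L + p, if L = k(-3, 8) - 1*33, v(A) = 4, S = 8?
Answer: -640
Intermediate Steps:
k(m, O) = 4 - 3*m (k(m, O) = -3*m + 4 = 4 - 3*m)
p = 0 (p = 0*2 = 0)
L = -20 (L = (4 - 3*(-3)) - 1*33 = (4 + 9) - 33 = 13 - 33 = -20)
(S*4)*L + p = (8*4)*(-20) + 0 = 32*(-20) + 0 = -640 + 0 = -640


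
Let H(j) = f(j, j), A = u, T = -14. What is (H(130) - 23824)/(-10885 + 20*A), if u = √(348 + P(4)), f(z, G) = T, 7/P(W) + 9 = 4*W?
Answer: 17298442/7889575 + 31784*√349/7889575 ≈ 2.2678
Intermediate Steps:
P(W) = 7/(-9 + 4*W)
f(z, G) = -14
u = √349 (u = √(348 + 7/(-9 + 4*4)) = √(348 + 7/(-9 + 16)) = √(348 + 7/7) = √(348 + 7*(⅐)) = √(348 + 1) = √349 ≈ 18.682)
A = √349 ≈ 18.682
H(j) = -14
(H(130) - 23824)/(-10885 + 20*A) = (-14 - 23824)/(-10885 + 20*√349) = -23838/(-10885 + 20*√349)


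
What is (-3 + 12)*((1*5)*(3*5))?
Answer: 675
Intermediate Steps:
(-3 + 12)*((1*5)*(3*5)) = 9*(5*15) = 9*75 = 675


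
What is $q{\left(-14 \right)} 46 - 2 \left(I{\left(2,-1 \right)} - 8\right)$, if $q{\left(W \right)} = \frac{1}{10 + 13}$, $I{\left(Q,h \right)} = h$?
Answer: $20$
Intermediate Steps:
$q{\left(W \right)} = \frac{1}{23}$
$q{\left(-14 \right)} 46 - 2 \left(I{\left(2,-1 \right)} - 8\right) = \frac{1}{23} \cdot 46 - 2 \left(-1 - 8\right) = 2 - -18 = 2 + 18 = 20$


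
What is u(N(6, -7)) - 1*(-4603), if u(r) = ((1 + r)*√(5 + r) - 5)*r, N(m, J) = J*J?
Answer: 4358 + 7350*√6 ≈ 22362.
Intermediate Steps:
N(m, J) = J²
u(r) = r*(-5 + √(5 + r)*(1 + r)) (u(r) = (√(5 + r)*(1 + r) - 5)*r = (-5 + √(5 + r)*(1 + r))*r = r*(-5 + √(5 + r)*(1 + r)))
u(N(6, -7)) - 1*(-4603) = (-7)²*(-5 + √(5 + (-7)²) + (-7)²*√(5 + (-7)²)) - 1*(-4603) = 49*(-5 + √(5 + 49) + 49*√(5 + 49)) + 4603 = 49*(-5 + √54 + 49*√54) + 4603 = 49*(-5 + 3*√6 + 49*(3*√6)) + 4603 = 49*(-5 + 3*√6 + 147*√6) + 4603 = 49*(-5 + 150*√6) + 4603 = (-245 + 7350*√6) + 4603 = 4358 + 7350*√6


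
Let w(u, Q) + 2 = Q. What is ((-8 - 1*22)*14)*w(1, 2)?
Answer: 0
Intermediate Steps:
w(u, Q) = -2 + Q
((-8 - 1*22)*14)*w(1, 2) = ((-8 - 1*22)*14)*(-2 + 2) = ((-8 - 22)*14)*0 = -30*14*0 = -420*0 = 0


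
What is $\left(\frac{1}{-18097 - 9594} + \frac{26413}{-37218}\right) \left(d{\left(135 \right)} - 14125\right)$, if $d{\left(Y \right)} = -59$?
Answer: $\frac{1729123216764}{171767273} \approx 10067.0$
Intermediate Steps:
$\left(\frac{1}{-18097 - 9594} + \frac{26413}{-37218}\right) \left(d{\left(135 \right)} - 14125\right) = \left(\frac{1}{-18097 - 9594} + \frac{26413}{-37218}\right) \left(-59 - 14125\right) = \left(\frac{1}{-27691} + 26413 \left(- \frac{1}{37218}\right)\right) \left(-14184\right) = \left(- \frac{1}{27691} - \frac{26413}{37218}\right) \left(-14184\right) = \left(- \frac{731439601}{1030603638}\right) \left(-14184\right) = \frac{1729123216764}{171767273}$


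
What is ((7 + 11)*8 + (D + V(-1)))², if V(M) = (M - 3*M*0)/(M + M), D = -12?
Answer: 70225/4 ≈ 17556.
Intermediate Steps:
V(M) = ½ (V(M) = (M + 0)/((2*M)) = M*(1/(2*M)) = ½)
((7 + 11)*8 + (D + V(-1)))² = ((7 + 11)*8 + (-12 + ½))² = (18*8 - 23/2)² = (144 - 23/2)² = (265/2)² = 70225/4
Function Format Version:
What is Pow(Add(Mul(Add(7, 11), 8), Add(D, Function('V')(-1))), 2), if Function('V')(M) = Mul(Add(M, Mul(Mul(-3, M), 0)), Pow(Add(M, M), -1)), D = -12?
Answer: Rational(70225, 4) ≈ 17556.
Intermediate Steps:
Function('V')(M) = Rational(1, 2) (Function('V')(M) = Mul(Add(M, 0), Pow(Mul(2, M), -1)) = Mul(M, Mul(Rational(1, 2), Pow(M, -1))) = Rational(1, 2))
Pow(Add(Mul(Add(7, 11), 8), Add(D, Function('V')(-1))), 2) = Pow(Add(Mul(Add(7, 11), 8), Add(-12, Rational(1, 2))), 2) = Pow(Add(Mul(18, 8), Rational(-23, 2)), 2) = Pow(Add(144, Rational(-23, 2)), 2) = Pow(Rational(265, 2), 2) = Rational(70225, 4)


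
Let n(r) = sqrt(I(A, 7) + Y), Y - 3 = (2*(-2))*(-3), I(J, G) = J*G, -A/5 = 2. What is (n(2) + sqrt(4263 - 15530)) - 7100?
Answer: -7100 + I*sqrt(55) + I*sqrt(11267) ≈ -7100.0 + 113.56*I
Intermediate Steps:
A = -10 (A = -5*2 = -10)
I(J, G) = G*J
Y = 15 (Y = 3 + (2*(-2))*(-3) = 3 - 4*(-3) = 3 + 12 = 15)
n(r) = I*sqrt(55) (n(r) = sqrt(7*(-10) + 15) = sqrt(-70 + 15) = sqrt(-55) = I*sqrt(55))
(n(2) + sqrt(4263 - 15530)) - 7100 = (I*sqrt(55) + sqrt(4263 - 15530)) - 7100 = (I*sqrt(55) + sqrt(-11267)) - 7100 = (I*sqrt(55) + I*sqrt(11267)) - 7100 = -7100 + I*sqrt(55) + I*sqrt(11267)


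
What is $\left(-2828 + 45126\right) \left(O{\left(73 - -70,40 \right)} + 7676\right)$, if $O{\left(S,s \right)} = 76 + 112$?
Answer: $332631472$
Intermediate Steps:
$O{\left(S,s \right)} = 188$
$\left(-2828 + 45126\right) \left(O{\left(73 - -70,40 \right)} + 7676\right) = \left(-2828 + 45126\right) \left(188 + 7676\right) = 42298 \cdot 7864 = 332631472$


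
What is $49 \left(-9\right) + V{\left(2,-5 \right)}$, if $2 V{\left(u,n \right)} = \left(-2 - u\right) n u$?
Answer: $-421$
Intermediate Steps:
$V{\left(u,n \right)} = \frac{n u \left(-2 - u\right)}{2}$ ($V{\left(u,n \right)} = \frac{\left(-2 - u\right) n u}{2} = \frac{n \left(-2 - u\right) u}{2} = \frac{n u \left(-2 - u\right)}{2}$)
$49 \left(-9\right) + V{\left(2,-5 \right)} = 49 \left(-9\right) - \left(- \frac{5}{2}\right) 2 \left(2 + 2\right) = -441 - \left(- \frac{5}{2}\right) 2 \cdot 4 = -441 + 20 = -421$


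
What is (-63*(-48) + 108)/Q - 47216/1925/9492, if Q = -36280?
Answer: -736765171/8286397350 ≈ -0.088913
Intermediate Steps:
(-63*(-48) + 108)/Q - 47216/1925/9492 = (-63*(-48) + 108)/(-36280) - 47216/1925/9492 = (3024 + 108)*(-1/36280) - 47216*1/1925*(1/9492) = 3132*(-1/36280) - 47216/1925*1/9492 = -783/9070 - 11804/4568025 = -736765171/8286397350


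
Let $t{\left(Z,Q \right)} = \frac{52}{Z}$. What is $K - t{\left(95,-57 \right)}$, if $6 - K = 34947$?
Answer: $- \frac{3319447}{95} \approx -34942.0$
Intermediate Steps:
$K = -34941$ ($K = 6 - 34947 = -34941$)
$K - t{\left(95,-57 \right)} = -34941 - \frac{52}{95} = - \frac{3319447}{95}$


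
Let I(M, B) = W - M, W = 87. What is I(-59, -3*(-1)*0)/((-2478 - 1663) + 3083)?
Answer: -73/529 ≈ -0.13800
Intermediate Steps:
I(M, B) = 87 - M
I(-59, -3*(-1)*0)/((-2478 - 1663) + 3083) = (87 - 1*(-59))/((-2478 - 1663) + 3083) = (87 + 59)/(-4141 + 3083) = 146/(-1058) = 146*(-1/1058) = -73/529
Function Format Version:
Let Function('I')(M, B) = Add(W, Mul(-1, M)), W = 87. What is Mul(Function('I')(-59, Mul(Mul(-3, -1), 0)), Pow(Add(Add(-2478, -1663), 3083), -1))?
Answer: Rational(-73, 529) ≈ -0.13800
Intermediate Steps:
Function('I')(M, B) = Add(87, Mul(-1, M))
Mul(Function('I')(-59, Mul(Mul(-3, -1), 0)), Pow(Add(Add(-2478, -1663), 3083), -1)) = Mul(Add(87, Mul(-1, -59)), Pow(Add(Add(-2478, -1663), 3083), -1)) = Mul(Add(87, 59), Pow(Add(-4141, 3083), -1)) = Mul(146, Pow(-1058, -1)) = Mul(146, Rational(-1, 1058)) = Rational(-73, 529)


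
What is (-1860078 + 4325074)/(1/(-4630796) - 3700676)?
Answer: -11414893616816/17137075618097 ≈ -0.66609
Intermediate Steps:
(-1860078 + 4325074)/(1/(-4630796) - 3700676) = 2464996/(-1/4630796 - 3700676) = 2464996/(-17137075618097/4630796) = 2464996*(-4630796/17137075618097) = -11414893616816/17137075618097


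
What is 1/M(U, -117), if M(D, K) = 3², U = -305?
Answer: ⅑ ≈ 0.11111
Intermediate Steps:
M(D, K) = 9
1/M(U, -117) = 1/9 = ⅑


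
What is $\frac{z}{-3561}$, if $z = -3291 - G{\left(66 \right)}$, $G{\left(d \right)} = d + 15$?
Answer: $\frac{1124}{1187} \approx 0.94693$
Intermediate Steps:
$G{\left(d \right)} = 15 + d$
$z = -3372$ ($z = -3291 - \left(15 + 66\right) = -3291 - 81 = -3372$)
$\frac{z}{-3561} = - \frac{3372}{-3561} = \left(-3372\right) \left(- \frac{1}{3561}\right) = \frac{1124}{1187}$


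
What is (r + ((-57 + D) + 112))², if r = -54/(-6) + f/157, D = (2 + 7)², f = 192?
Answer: 527023849/24649 ≈ 21381.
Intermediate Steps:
D = 81 (D = 9² = 81)
r = 1605/157 (r = -54/(-6) + 192/157 = -54*(-⅙) + 192*(1/157) = 9 + 192/157 = 1605/157 ≈ 10.223)
(r + ((-57 + D) + 112))² = (1605/157 + ((-57 + 81) + 112))² = (1605/157 + (24 + 112))² = (1605/157 + 136)² = (22957/157)² = 527023849/24649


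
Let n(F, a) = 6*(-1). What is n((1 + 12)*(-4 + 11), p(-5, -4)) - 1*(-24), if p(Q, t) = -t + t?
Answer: 18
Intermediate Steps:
p(Q, t) = 0
n(F, a) = -6
n((1 + 12)*(-4 + 11), p(-5, -4)) - 1*(-24) = -6 - 1*(-24) = -6 + 24 = 18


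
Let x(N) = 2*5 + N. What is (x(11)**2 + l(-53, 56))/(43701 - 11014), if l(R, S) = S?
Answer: 497/32687 ≈ 0.015205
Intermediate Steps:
x(N) = 10 + N
(x(11)**2 + l(-53, 56))/(43701 - 11014) = ((10 + 11)**2 + 56)/(43701 - 11014) = (21**2 + 56)/32687 = (441 + 56)*(1/32687) = 497*(1/32687) = 497/32687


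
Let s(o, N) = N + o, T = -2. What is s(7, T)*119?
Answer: 595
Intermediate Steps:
s(7, T)*119 = (-2 + 7)*119 = 5*119 = 595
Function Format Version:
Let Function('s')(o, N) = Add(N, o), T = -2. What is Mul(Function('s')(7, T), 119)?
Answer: 595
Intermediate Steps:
Mul(Function('s')(7, T), 119) = Mul(Add(-2, 7), 119) = Mul(5, 119) = 595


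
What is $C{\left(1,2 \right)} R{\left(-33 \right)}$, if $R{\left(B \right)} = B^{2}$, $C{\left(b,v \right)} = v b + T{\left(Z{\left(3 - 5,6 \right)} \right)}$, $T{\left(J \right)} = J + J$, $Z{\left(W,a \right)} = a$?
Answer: $15246$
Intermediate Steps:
$T{\left(J \right)} = 2 J$
$C{\left(b,v \right)} = 12 + b v$ ($C{\left(b,v \right)} = v b + 2 \cdot 6 = b v + 12 = 12 + b v$)
$C{\left(1,2 \right)} R{\left(-33 \right)} = \left(12 + 1 \cdot 2\right) \left(-33\right)^{2} = \left(12 + 2\right) 1089 = 14 \cdot 1089 = 15246$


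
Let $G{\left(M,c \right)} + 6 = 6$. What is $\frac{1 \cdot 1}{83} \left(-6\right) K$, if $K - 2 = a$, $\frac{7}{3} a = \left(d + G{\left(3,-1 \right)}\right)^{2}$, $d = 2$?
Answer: $- \frac{156}{581} \approx -0.2685$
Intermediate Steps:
$G{\left(M,c \right)} = 0$ ($G{\left(M,c \right)} = -6 + 6 = 0$)
$a = \frac{12}{7}$ ($a = \frac{3 \left(2 + 0\right)^{2}}{7} = \frac{3 \cdot 2^{2}}{7} = \frac{3}{7} \cdot 4 = \frac{12}{7} \approx 1.7143$)
$K = \frac{26}{7}$ ($K = 2 + \frac{12}{7} = \frac{26}{7} \approx 3.7143$)
$\frac{1 \cdot 1}{83} \left(-6\right) K = \frac{1 \cdot 1}{83} \left(-6\right) \frac{26}{7} = 1 \cdot \frac{1}{83} \left(-6\right) \frac{26}{7} = \frac{1}{83} \left(-6\right) \frac{26}{7} = \left(- \frac{6}{83}\right) \frac{26}{7} = - \frac{156}{581}$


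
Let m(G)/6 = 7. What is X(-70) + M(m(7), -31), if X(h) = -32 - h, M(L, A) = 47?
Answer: 85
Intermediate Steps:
m(G) = 42 (m(G) = 6*7 = 42)
X(-70) + M(m(7), -31) = (-32 - 1*(-70)) + 47 = (-32 + 70) + 47 = 38 + 47 = 85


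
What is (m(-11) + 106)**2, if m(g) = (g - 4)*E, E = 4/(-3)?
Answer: 15876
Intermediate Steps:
E = -4/3 (E = 4*(-1/3) = -4/3 ≈ -1.3333)
m(g) = 16/3 - 4*g/3 (m(g) = (g - 4)*(-4/3) = (-4 + g)*(-4/3) = 16/3 - 4*g/3)
(m(-11) + 106)**2 = ((16/3 - 4/3*(-11)) + 106)**2 = ((16/3 + 44/3) + 106)**2 = (20 + 106)**2 = 126**2 = 15876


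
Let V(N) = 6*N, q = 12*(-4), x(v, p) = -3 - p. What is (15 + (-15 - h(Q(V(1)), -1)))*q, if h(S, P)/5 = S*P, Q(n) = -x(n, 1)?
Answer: -960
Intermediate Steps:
q = -48
Q(n) = 4 (Q(n) = -(-3 - 1*1) = -(-3 - 1) = -1*(-4) = 4)
h(S, P) = 5*P*S (h(S, P) = 5*(S*P) = 5*(P*S) = 5*P*S)
(15 + (-15 - h(Q(V(1)), -1)))*q = (15 + (-15 - 5*(-1)*4))*(-48) = (15 + (-15 - 1*(-20)))*(-48) = (15 + (-15 + 20))*(-48) = (15 + 5)*(-48) = 20*(-48) = -960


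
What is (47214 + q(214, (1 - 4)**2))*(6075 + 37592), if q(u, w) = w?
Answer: 2062086741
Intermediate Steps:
(47214 + q(214, (1 - 4)**2))*(6075 + 37592) = (47214 + (1 - 4)**2)*(6075 + 37592) = (47214 + (-3)**2)*43667 = (47214 + 9)*43667 = 47223*43667 = 2062086741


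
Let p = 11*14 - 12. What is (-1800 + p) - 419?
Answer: -2077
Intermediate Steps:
p = 142 (p = 154 - 12 = 142)
(-1800 + p) - 419 = (-1800 + 142) - 419 = -1658 - 419 = -2077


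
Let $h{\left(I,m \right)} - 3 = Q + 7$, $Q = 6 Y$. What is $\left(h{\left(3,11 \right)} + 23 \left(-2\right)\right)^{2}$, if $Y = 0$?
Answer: $1296$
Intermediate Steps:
$Q = 0$ ($Q = 6 \cdot 0 = 0$)
$h{\left(I,m \right)} = 10$ ($h{\left(I,m \right)} = 3 + \left(0 + 7\right) = 3 + 7 = 10$)
$\left(h{\left(3,11 \right)} + 23 \left(-2\right)\right)^{2} = \left(10 + 23 \left(-2\right)\right)^{2} = \left(10 - 46\right)^{2} = \left(-36\right)^{2} = 1296$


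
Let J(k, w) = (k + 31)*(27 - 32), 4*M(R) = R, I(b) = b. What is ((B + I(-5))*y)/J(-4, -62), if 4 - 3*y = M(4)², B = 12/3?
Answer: 1/135 ≈ 0.0074074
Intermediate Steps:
M(R) = R/4
B = 4 (B = 12*(⅓) = 4)
J(k, w) = -155 - 5*k (J(k, w) = (31 + k)*(-5) = -155 - 5*k)
y = 1 (y = 4/3 - 1²/3 = 4/3 - ⅓*1² = 4/3 - ⅓*1 = 4/3 - ⅓ = 1)
((B + I(-5))*y)/J(-4, -62) = ((4 - 5)*1)/(-155 - 5*(-4)) = (-1*1)/(-155 + 20) = -1/(-135) = -1*(-1/135) = 1/135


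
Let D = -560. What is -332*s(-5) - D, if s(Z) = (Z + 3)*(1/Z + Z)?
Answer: -14464/5 ≈ -2892.8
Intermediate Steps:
s(Z) = (3 + Z)*(Z + 1/Z) (s(Z) = (3 + Z)*(1/Z + Z) = (3 + Z)*(Z + 1/Z))
-332*s(-5) - D = -332*(1 + (-5)² + 3*(-5) + 3/(-5)) - 1*(-560) = -332*(1 + 25 - 15 + 3*(-⅕)) + 560 = -332*(1 + 25 - 15 - ⅗) + 560 = -332*52/5 + 560 = -17264/5 + 560 = -14464/5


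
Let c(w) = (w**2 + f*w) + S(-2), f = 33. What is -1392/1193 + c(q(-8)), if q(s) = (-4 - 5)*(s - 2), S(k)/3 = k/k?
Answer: 13208697/1193 ≈ 11072.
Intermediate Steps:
S(k) = 3 (S(k) = 3*(k/k) = 3*1 = 3)
q(s) = 18 - 9*s (q(s) = -9*(-2 + s) = 18 - 9*s)
c(w) = 3 + w**2 + 33*w (c(w) = (w**2 + 33*w) + 3 = 3 + w**2 + 33*w)
-1392/1193 + c(q(-8)) = -1392/1193 + (3 + (18 - 9*(-8))**2 + 33*(18 - 9*(-8))) = -1392*1/1193 + (3 + (18 + 72)**2 + 33*(18 + 72)) = -1392/1193 + (3 + 90**2 + 33*90) = -1392/1193 + (3 + 8100 + 2970) = -1392/1193 + 11073 = 13208697/1193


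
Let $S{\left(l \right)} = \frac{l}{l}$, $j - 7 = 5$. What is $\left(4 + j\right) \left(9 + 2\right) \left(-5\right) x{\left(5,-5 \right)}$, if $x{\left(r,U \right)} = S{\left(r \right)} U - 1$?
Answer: $5280$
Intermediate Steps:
$j = 12$ ($j = 7 + 5 = 12$)
$S{\left(l \right)} = 1$
$x{\left(r,U \right)} = -1 + U$ ($x{\left(r,U \right)} = 1 U - 1 = U - 1 = -1 + U$)
$\left(4 + j\right) \left(9 + 2\right) \left(-5\right) x{\left(5,-5 \right)} = \left(4 + 12\right) \left(9 + 2\right) \left(-5\right) \left(-1 - 5\right) = 16 \cdot 11 \left(-5\right) \left(-6\right) = 176 \left(-5\right) \left(-6\right) = \left(-880\right) \left(-6\right) = 5280$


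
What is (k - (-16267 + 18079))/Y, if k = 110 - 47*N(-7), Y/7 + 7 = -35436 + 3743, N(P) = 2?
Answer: 449/55475 ≈ 0.0080937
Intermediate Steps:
Y = -221900 (Y = -49 + 7*(-35436 + 3743) = -49 + 7*(-31693) = -49 - 221851 = -221900)
k = 16 (k = 110 - 47*2 = 110 - 94 = 16)
(k - (-16267 + 18079))/Y = (16 - (-16267 + 18079))/(-221900) = (16 - 1*1812)*(-1/221900) = (16 - 1812)*(-1/221900) = -1796*(-1/221900) = 449/55475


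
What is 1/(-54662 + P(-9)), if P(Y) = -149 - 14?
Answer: -1/54825 ≈ -1.8240e-5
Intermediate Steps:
P(Y) = -163
1/(-54662 + P(-9)) = 1/(-54662 - 163) = 1/(-54825) = -1/54825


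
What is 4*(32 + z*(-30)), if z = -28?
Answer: 3488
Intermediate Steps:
4*(32 + z*(-30)) = 4*(32 - 28*(-30)) = 4*(32 + 840) = 4*872 = 3488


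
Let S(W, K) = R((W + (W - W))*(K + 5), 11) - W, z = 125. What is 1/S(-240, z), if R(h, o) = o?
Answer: 1/251 ≈ 0.0039841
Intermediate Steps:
S(W, K) = 11 - W
1/S(-240, z) = 1/(11 - 1*(-240)) = 1/(11 + 240) = 1/251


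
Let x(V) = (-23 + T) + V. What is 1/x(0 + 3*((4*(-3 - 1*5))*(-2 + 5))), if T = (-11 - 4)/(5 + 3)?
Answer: -8/2503 ≈ -0.0031962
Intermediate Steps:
T = -15/8 ≈ -1.8750
x(V) = -199/8 + V (x(V) = (-23 - 15/8) + V = -199/8 + V)
1/x(0 + 3*((4*(-3 - 1*5))*(-2 + 5))) = 1/(-199/8 + (0 + 3*((4*(-3 - 1*5))*(-2 + 5)))) = 1/(-199/8 + (0 + 3*((4*(-3 - 5))*3))) = 1/(-199/8 + (0 + 3*((4*(-8))*3))) = 1/(-199/8 + (0 + 3*(-32*3))) = 1/(-199/8 + (0 + 3*(-96))) = 1/(-199/8 + (0 - 288)) = 1/(-199/8 - 288) = 1/(-2503/8) = -8/2503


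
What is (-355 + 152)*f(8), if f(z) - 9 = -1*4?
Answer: -1015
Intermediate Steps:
f(z) = 5 (f(z) = 9 - 1*4 = 9 - 4 = 5)
(-355 + 152)*f(8) = (-355 + 152)*5 = -203*5 = -1015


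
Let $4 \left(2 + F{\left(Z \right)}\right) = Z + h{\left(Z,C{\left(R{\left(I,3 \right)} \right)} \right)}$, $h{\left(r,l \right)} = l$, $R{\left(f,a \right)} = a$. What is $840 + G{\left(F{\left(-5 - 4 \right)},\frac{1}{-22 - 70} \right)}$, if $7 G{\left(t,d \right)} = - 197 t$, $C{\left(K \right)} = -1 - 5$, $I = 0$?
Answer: $\frac{28051}{28} \approx 1001.8$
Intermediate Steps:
$C{\left(K \right)} = -6$
$F{\left(Z \right)} = - \frac{7}{2} + \frac{Z}{4}$ ($F{\left(Z \right)} = -2 + \frac{Z - 6}{4} = -2 + \frac{-6 + Z}{4} = -2 + \left(- \frac{3}{2} + \frac{Z}{4}\right) = - \frac{7}{2} + \frac{Z}{4}$)
$G{\left(t,d \right)} = - \frac{197 t}{7}$ ($G{\left(t,d \right)} = \frac{\left(-197\right) t}{7} = - \frac{197 t}{7}$)
$840 + G{\left(F{\left(-5 - 4 \right)},\frac{1}{-22 - 70} \right)} = 840 - \frac{197 \left(- \frac{7}{2} + \frac{-5 - 4}{4}\right)}{7} = 840 - \frac{197 \left(- \frac{7}{2} + \frac{1}{4} \left(-9\right)\right)}{7} = 840 - \frac{197 \left(- \frac{7}{2} - \frac{9}{4}\right)}{7} = 840 - - \frac{4531}{28} = 840 + \frac{4531}{28} = \frac{28051}{28}$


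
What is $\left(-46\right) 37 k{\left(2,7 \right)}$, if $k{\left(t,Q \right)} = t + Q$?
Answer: $-15318$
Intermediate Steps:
$k{\left(t,Q \right)} = Q + t$
$\left(-46\right) 37 k{\left(2,7 \right)} = \left(-46\right) 37 \left(7 + 2\right) = \left(-1702\right) 9 = -15318$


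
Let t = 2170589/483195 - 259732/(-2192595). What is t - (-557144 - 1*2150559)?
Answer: 191245558406000518/70630062735 ≈ 2.7077e+6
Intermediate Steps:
t = 325648252813/70630062735 (t = 2170589*(1/483195) - 259732*(-1/2192595) = 2170589/483195 + 259732/2192595 = 325648252813/70630062735 ≈ 4.6106)
t - (-557144 - 1*2150559) = 325648252813/70630062735 - (-557144 - 1*2150559) = 325648252813/70630062735 - (-557144 - 2150559) = 325648252813/70630062735 - 1*(-2707703) = 325648252813/70630062735 + 2707703 = 191245558406000518/70630062735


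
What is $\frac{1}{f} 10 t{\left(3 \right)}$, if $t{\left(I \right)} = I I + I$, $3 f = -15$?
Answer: $-24$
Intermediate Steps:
$f = -5$ ($f = \frac{1}{3} \left(-15\right) = -5$)
$t{\left(I \right)} = I + I^{2}$ ($t{\left(I \right)} = I^{2} + I = I + I^{2}$)
$\frac{1}{f} 10 t{\left(3 \right)} = \frac{1}{-5} \cdot 10 \cdot 3 \left(1 + 3\right) = \left(- \frac{1}{5}\right) 10 \cdot 3 \cdot 4 = \left(-2\right) 12 = -24$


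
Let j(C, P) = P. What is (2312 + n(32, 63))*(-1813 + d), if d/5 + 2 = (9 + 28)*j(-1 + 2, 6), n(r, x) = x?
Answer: -1693375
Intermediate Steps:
d = 1100 (d = -10 + 5*((9 + 28)*6) = -10 + 5*(37*6) = -10 + 5*222 = -10 + 1110 = 1100)
(2312 + n(32, 63))*(-1813 + d) = (2312 + 63)*(-1813 + 1100) = 2375*(-713) = -1693375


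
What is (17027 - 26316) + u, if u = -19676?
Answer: -28965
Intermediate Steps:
(17027 - 26316) + u = (17027 - 26316) - 19676 = -9289 - 19676 = -28965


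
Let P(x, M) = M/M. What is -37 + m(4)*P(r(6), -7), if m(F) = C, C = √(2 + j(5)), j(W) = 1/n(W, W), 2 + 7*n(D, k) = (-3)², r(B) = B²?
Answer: -37 + √3 ≈ -35.268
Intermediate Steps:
n(D, k) = 1 (n(D, k) = -2/7 + (⅐)*(-3)² = -2/7 + (⅐)*9 = -2/7 + 9/7 = 1)
j(W) = 1 (j(W) = 1/1 = 1)
P(x, M) = 1
C = √3 (C = √(2 + 1) = √3 ≈ 1.7320)
m(F) = √3
-37 + m(4)*P(r(6), -7) = -37 + √3*1 = -37 + √3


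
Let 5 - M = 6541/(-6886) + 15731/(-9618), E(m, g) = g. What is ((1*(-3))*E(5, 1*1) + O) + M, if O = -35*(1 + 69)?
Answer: -40489674625/16557387 ≈ -2445.4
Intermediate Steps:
O = -2450 (O = -35*70 = -2450)
M = 125595686/16557387 (M = 5 - (6541/(-6886) + 15731/(-9618)) = 5 - (6541*(-1/6886) + 15731*(-1/9618)) = 5 - (-6541/6886 - 15731/9618) = 5 - 1*(-42808751/16557387) = 5 + 42808751/16557387 = 125595686/16557387 ≈ 7.5855)
((1*(-3))*E(5, 1*1) + O) + M = ((1*(-3))*(1*1) - 2450) + 125595686/16557387 = (-3*1 - 2450) + 125595686/16557387 = (-3 - 2450) + 125595686/16557387 = -2453 + 125595686/16557387 = -40489674625/16557387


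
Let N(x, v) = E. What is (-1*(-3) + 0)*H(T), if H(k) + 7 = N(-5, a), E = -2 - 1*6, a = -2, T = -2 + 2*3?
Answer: -45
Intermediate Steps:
T = 4 (T = -2 + 6 = 4)
E = -8 (E = -2 - 6 = -8)
N(x, v) = -8
H(k) = -15 (H(k) = -7 - 8 = -15)
(-1*(-3) + 0)*H(T) = (-1*(-3) + 0)*(-15) = (3 + 0)*(-15) = 3*(-15) = -45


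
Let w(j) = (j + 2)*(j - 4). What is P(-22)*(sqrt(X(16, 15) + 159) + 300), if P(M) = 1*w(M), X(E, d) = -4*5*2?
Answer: 156000 + 520*sqrt(119) ≈ 1.6167e+5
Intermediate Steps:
w(j) = (-4 + j)*(2 + j) (w(j) = (2 + j)*(-4 + j) = (-4 + j)*(2 + j))
X(E, d) = -40 (X(E, d) = -20*2 = -40)
P(M) = -8 + M**2 - 2*M (P(M) = 1*(-8 + M**2 - 2*M) = -8 + M**2 - 2*M)
P(-22)*(sqrt(X(16, 15) + 159) + 300) = (-8 + (-22)**2 - 2*(-22))*(sqrt(-40 + 159) + 300) = (-8 + 484 + 44)*(sqrt(119) + 300) = 520*(300 + sqrt(119)) = 156000 + 520*sqrt(119)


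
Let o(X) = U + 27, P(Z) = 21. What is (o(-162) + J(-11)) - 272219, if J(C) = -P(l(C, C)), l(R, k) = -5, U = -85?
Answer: -272298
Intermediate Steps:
J(C) = -21 (J(C) = -1*21 = -21)
o(X) = -58 (o(X) = -85 + 27 = -58)
(o(-162) + J(-11)) - 272219 = (-58 - 21) - 272219 = -79 - 272219 = -272298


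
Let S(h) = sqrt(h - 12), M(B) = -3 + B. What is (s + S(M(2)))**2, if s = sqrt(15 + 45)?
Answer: 47 + 4*I*sqrt(195) ≈ 47.0 + 55.857*I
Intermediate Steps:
S(h) = sqrt(-12 + h)
s = 2*sqrt(15) (s = sqrt(60) = 2*sqrt(15) ≈ 7.7460)
(s + S(M(2)))**2 = (2*sqrt(15) + sqrt(-12 + (-3 + 2)))**2 = (2*sqrt(15) + sqrt(-12 - 1))**2 = (2*sqrt(15) + sqrt(-13))**2 = (2*sqrt(15) + I*sqrt(13))**2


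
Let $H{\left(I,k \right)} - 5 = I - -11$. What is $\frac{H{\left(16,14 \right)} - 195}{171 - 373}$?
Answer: $\frac{163}{202} \approx 0.80693$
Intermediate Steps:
$H{\left(I,k \right)} = 16 + I$ ($H{\left(I,k \right)} = 5 + \left(I - -11\right) = 5 + \left(I + 11\right) = 5 + \left(11 + I\right) = 16 + I$)
$\frac{H{\left(16,14 \right)} - 195}{171 - 373} = \frac{\left(16 + 16\right) - 195}{171 - 373} = \frac{32 - 195}{-202} = \left(-163\right) \left(- \frac{1}{202}\right) = \frac{163}{202}$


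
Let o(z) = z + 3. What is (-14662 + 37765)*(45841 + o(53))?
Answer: 1060358391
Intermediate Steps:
o(z) = 3 + z
(-14662 + 37765)*(45841 + o(53)) = (-14662 + 37765)*(45841 + (3 + 53)) = 23103*(45841 + 56) = 23103*45897 = 1060358391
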